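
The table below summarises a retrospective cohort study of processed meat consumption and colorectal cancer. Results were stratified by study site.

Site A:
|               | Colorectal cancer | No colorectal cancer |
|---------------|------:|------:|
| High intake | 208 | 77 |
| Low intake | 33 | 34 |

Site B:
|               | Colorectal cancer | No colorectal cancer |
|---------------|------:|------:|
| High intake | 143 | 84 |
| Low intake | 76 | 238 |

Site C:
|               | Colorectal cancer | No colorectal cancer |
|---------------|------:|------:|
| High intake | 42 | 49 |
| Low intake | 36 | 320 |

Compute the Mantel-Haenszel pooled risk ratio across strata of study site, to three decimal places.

2.366

RR_MH = Σ(aᵢ·n₀ᵢ/nᵢ) / Σ(cᵢ·n₁ᵢ/nᵢ), with n₁ᵢ = aᵢ+bᵢ (exposed), n₀ᵢ = cᵢ+dᵢ (unexposed), nᵢ = n₁ᵢ+n₀ᵢ.
Stratum 1 (Site A): n₁ = 285, n₀ = 67, n = 352; a·n₀/n = 208·67/352 = 39.5909; c·n₁/n = 33·285/352 = 26.7188
Stratum 2 (Site B): n₁ = 227, n₀ = 314, n = 541; a·n₀/n = 143·314/541 = 82.9982; c·n₁/n = 76·227/541 = 31.8891
Stratum 3 (Site C): n₁ = 91, n₀ = 356, n = 447; a·n₀/n = 42·356/447 = 33.4497; c·n₁/n = 36·91/447 = 7.3289
RR_MH = (39.5909 + 82.9982 + 33.4497) / (26.7188 + 31.8891 + 7.3289) = 156.0387 / 65.9367 = 2.36649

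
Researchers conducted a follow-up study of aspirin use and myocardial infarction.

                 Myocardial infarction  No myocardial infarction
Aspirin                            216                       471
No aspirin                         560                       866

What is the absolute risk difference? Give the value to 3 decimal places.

-0.078

Cells: a = 216, b = 471, c = 560, d = 866.
Risk in exposed = 216/687 = 0.314410; risk in unexposed = 560/1426 = 0.392707.
Risk difference = 0.314410 − 0.392707 = -0.078296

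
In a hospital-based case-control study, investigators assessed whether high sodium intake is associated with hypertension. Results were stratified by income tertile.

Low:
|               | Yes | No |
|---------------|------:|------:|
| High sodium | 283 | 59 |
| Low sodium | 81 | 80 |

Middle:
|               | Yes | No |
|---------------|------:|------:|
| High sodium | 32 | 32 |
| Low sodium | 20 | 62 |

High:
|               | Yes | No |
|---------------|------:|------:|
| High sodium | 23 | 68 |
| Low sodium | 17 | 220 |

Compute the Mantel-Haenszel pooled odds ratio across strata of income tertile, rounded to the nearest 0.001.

4.252

OR_MH = Σ(aᵢdᵢ/nᵢ) / Σ(bᵢcᵢ/nᵢ), where nᵢ is the stratum total.
Stratum 1 (Low): n = 503; a·d/n = 283·80/503 = 45.0099; b·c/n = 59·81/503 = 9.5010
Stratum 2 (Middle): n = 146; a·d/n = 32·62/146 = 13.5890; b·c/n = 32·20/146 = 4.3836
Stratum 3 (High): n = 328; a·d/n = 23·220/328 = 15.4268; b·c/n = 68·17/328 = 3.5244
OR_MH = (45.0099 + 13.5890 + 15.4268) / (9.5010 + 4.3836 + 3.5244) = 74.0258 / 17.4089 = 4.25217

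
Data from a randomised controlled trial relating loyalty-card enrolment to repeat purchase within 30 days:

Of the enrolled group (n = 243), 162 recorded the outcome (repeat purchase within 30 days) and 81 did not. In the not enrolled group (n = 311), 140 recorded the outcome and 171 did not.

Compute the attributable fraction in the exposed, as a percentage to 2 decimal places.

From the description: a = 162, b = 81, c = 140, d = 171.
Risk in exposed = 162/243 = 0.66667; risk in unexposed = 140/311 = 0.45016.
RR = 0.66667/0.45016 = 1.48095
AR% = (RR − 1)/RR × 100 = (1.48095 − 1)/1.48095 × 100 = 32.4759%

32.48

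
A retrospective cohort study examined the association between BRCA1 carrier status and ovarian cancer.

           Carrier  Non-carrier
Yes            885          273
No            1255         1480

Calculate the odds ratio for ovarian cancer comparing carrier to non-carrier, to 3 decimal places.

Reading the table with exposure as columns: a = 885 (Carrier, case), b = 1255 (Carrier, non-case), c = 273 (Non-carrier, case), d = 1480.
OR = (a·d)/(b·c) = (885 × 1480) / (1255 × 273) = 1309800 / 342615 = 3.82295
The odds of ovarian cancer are about 3.82 times as high in the carrier group.

3.823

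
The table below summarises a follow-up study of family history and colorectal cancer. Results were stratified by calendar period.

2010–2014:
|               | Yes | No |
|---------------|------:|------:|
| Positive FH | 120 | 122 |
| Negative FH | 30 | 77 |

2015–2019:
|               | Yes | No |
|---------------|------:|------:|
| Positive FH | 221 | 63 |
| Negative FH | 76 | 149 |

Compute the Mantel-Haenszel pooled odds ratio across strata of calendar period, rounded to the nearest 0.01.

4.58

OR_MH = Σ(aᵢdᵢ/nᵢ) / Σ(bᵢcᵢ/nᵢ), where nᵢ is the stratum total.
Stratum 1 (2010–2014): n = 349; a·d/n = 120·77/349 = 26.4756; b·c/n = 122·30/349 = 10.4871
Stratum 2 (2015–2019): n = 509; a·d/n = 221·149/509 = 64.6935; b·c/n = 63·76/509 = 9.4067
OR_MH = (26.4756 + 64.6935) / (10.4871 + 9.4067) = 91.1692 / 19.8938 = 4.58280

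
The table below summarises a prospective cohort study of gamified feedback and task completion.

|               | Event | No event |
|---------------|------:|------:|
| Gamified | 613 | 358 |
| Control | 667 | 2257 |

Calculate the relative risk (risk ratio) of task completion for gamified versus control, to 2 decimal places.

2.77

Cells: a = 613, b = 358, c = 667, d = 2257.
Risk in exposed = 613/971 = 0.63131; risk in unexposed = 667/2924 = 0.22811.
RR = 0.63131 / 0.22811 = 2.76753
The risk among the exposed is 2.77 times that among the unexposed.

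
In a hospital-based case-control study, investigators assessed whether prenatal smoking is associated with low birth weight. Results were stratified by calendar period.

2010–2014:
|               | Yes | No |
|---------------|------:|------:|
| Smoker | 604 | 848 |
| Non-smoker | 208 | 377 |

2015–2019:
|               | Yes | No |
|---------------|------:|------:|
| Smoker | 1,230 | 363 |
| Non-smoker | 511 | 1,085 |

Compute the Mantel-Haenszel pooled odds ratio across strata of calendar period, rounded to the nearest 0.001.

3.663

OR_MH = Σ(aᵢdᵢ/nᵢ) / Σ(bᵢcᵢ/nᵢ), where nᵢ is the stratum total.
Stratum 1 (2010–2014): n = 2037; a·d/n = 604·377/2037 = 111.7860; b·c/n = 848·208/2037 = 86.5901
Stratum 2 (2015–2019): n = 3189; a·d/n = 1230·1085/3189 = 418.4854; b·c/n = 363·511/3189 = 58.1665
OR_MH = (111.7860 + 418.4854) / (86.5901 + 58.1665) = 530.2714 / 144.7566 = 3.66319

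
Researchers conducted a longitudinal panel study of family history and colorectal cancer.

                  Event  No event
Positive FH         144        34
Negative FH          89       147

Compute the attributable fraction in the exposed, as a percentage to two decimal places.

53.38

Cells: a = 144, b = 34, c = 89, d = 147.
Risk in exposed = 144/178 = 0.80899; risk in unexposed = 89/236 = 0.37712.
RR = 0.80899/0.37712 = 2.14518
AR% = (RR − 1)/RR × 100 = (2.14518 − 1)/2.14518 × 100 = 53.3839%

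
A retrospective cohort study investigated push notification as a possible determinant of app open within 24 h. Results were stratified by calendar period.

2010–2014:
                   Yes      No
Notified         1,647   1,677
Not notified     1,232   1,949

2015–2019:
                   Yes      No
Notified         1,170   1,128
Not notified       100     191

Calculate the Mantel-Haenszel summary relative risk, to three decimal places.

1.304

RR_MH = Σ(aᵢ·n₀ᵢ/nᵢ) / Σ(cᵢ·n₁ᵢ/nᵢ), with n₁ᵢ = aᵢ+bᵢ (exposed), n₀ᵢ = cᵢ+dᵢ (unexposed), nᵢ = n₁ᵢ+n₀ᵢ.
Stratum 1 (2010–2014): n₁ = 3324, n₀ = 3181, n = 6505; a·n₀/n = 1647·3181/6505 = 805.3969; c·n₁/n = 1232·3324/6505 = 629.5416
Stratum 2 (2015–2019): n₁ = 2298, n₀ = 291, n = 2589; a·n₀/n = 1170·291/2589 = 131.5064; c·n₁/n = 100·2298/2589 = 88.7601
RR_MH = (805.3969 + 131.5064) / (629.5416 + 88.7601) = 936.9033 / 718.3017 = 1.30433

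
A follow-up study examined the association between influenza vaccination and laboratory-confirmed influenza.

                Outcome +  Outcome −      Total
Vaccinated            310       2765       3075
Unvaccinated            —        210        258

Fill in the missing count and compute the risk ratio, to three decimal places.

0.542

The missing cell is in the unexposed row: 258 − 210 = 48.
So a = 310, b = 2765, c = 48, d = 210.
RR = [a/(a+b)] / [c/(c+d)] = (310/3075) / (48/258) = 0.10081/0.18605 = 0.54187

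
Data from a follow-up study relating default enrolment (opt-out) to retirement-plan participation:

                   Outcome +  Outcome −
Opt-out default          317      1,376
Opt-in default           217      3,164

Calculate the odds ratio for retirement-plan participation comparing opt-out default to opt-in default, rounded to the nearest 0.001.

Cells: a = 317, b = 1376, c = 217, d = 3164.
OR = (a·d)/(b·c) = (317 × 3164) / (1376 × 217) = 1002988 / 298592 = 3.35906
The odds of retirement-plan participation are about 3.36 times as high in the opt-out default group.

3.359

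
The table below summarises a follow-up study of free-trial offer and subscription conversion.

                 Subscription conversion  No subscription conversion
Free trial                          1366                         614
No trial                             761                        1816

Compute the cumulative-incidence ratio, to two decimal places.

2.34

Cells: a = 1366, b = 614, c = 761, d = 1816.
Risk in exposed = 1366/1980 = 0.68990; risk in unexposed = 761/2577 = 0.29530.
RR = 0.68990 / 0.29530 = 2.33623
The risk among the exposed is 2.34 times that among the unexposed.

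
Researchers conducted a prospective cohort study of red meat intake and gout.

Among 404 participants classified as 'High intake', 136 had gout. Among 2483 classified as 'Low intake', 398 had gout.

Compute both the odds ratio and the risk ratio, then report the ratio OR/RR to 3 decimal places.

1.266

From the description: a = 136, b = 268, c = 398, d = 2085.
OR = (136·2085)/(268·398) = 283560/106664 = 2.65844
Risk in exposed = 136/404 = 0.33663; risk in unexposed = 398/2483 = 0.16029; RR = 2.10015
OR/RR = 2.65844 / 2.10015 = 1.26583
The outcome is not rare, so the OR lies further from 1 than the RR.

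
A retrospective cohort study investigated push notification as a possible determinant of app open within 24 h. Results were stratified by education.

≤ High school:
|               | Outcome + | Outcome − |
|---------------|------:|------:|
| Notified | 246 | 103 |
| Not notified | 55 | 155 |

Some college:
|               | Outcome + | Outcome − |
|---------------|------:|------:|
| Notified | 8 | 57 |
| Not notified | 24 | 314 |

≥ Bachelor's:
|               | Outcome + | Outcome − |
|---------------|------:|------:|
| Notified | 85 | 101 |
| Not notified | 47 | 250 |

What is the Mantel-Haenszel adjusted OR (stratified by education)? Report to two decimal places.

5.07

OR_MH = Σ(aᵢdᵢ/nᵢ) / Σ(bᵢcᵢ/nᵢ), where nᵢ is the stratum total.
Stratum 1 (≤ High school): n = 559; a·d/n = 246·155/559 = 68.2111; b·c/n = 103·55/559 = 10.1342
Stratum 2 (Some college): n = 403; a·d/n = 8·314/403 = 6.2333; b·c/n = 57·24/403 = 3.3945
Stratum 3 (≥ Bachelor's): n = 483; a·d/n = 85·250/483 = 43.9959; b·c/n = 101·47/483 = 9.8282
OR_MH = (68.2111 + 6.2333 + 43.9959) / (10.1342 + 3.3945 + 9.8282) = 118.4402 / 23.3569 = 5.07089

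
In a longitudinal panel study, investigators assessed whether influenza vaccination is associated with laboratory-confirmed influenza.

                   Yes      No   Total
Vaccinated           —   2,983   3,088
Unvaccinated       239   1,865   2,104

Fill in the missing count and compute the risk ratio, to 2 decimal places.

The missing cell is in the exposed row: 3088 − 2983 = 105.
So a = 105, b = 2983, c = 239, d = 1865.
RR = [a/(a+b)] / [c/(c+d)] = (105/3088) / (239/2104) = 0.03400/0.11359 = 0.29934

0.30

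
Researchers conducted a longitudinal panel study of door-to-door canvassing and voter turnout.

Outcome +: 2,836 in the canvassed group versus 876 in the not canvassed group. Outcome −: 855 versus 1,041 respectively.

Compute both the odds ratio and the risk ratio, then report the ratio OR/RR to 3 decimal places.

From the description: a = 2836, b = 855, c = 876, d = 1041.
OR = (2836·1041)/(855·876) = 2952276/748980 = 3.94173
Risk in exposed = 2836/3691 = 0.76836; risk in unexposed = 876/1917 = 0.45696; RR = 1.68144
OR/RR = 3.94173 / 1.68144 = 2.34426
The outcome is not rare, so the OR lies further from 1 than the RR.

2.344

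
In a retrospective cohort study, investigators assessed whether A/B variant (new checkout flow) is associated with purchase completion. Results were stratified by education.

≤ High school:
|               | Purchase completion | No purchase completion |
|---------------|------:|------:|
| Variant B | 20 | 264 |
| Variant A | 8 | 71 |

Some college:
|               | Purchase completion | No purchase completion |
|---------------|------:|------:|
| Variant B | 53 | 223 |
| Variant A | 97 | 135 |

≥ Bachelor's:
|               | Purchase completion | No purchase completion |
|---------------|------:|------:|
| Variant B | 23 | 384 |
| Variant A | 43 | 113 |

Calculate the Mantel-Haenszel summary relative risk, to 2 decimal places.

0.39

RR_MH = Σ(aᵢ·n₀ᵢ/nᵢ) / Σ(cᵢ·n₁ᵢ/nᵢ), with n₁ᵢ = aᵢ+bᵢ (exposed), n₀ᵢ = cᵢ+dᵢ (unexposed), nᵢ = n₁ᵢ+n₀ᵢ.
Stratum 1 (≤ High school): n₁ = 284, n₀ = 79, n = 363; a·n₀/n = 20·79/363 = 4.3526; c·n₁/n = 8·284/363 = 6.2590
Stratum 2 (Some college): n₁ = 276, n₀ = 232, n = 508; a·n₀/n = 53·232/508 = 24.2047; c·n₁/n = 97·276/508 = 52.7008
Stratum 3 (≥ Bachelor's): n₁ = 407, n₀ = 156, n = 563; a·n₀/n = 23·156/563 = 6.3730; c·n₁/n = 43·407/563 = 31.0853
RR_MH = (4.3526 + 24.2047 + 6.3730) / (6.2590 + 52.7008 + 31.0853) = 34.9303 / 90.0450 = 0.38792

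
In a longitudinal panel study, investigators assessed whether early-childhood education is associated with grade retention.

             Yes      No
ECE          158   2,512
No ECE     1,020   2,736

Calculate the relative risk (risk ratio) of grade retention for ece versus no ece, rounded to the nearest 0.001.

0.218

Cells: a = 158, b = 2512, c = 1020, d = 2736.
Risk in exposed = 158/2670 = 0.05918; risk in unexposed = 1020/3756 = 0.27157.
RR = 0.05918 / 0.27157 = 0.21791
The risk is 78% lower among the exposed than among the unexposed.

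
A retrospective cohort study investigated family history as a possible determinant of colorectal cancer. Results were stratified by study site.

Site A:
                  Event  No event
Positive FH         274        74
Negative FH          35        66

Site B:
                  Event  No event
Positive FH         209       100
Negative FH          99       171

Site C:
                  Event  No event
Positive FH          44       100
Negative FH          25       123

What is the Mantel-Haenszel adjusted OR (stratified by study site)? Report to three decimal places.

3.835

OR_MH = Σ(aᵢdᵢ/nᵢ) / Σ(bᵢcᵢ/nᵢ), where nᵢ is the stratum total.
Stratum 1 (Site A): n = 449; a·d/n = 274·66/449 = 40.2762; b·c/n = 74·35/449 = 5.7684
Stratum 2 (Site B): n = 579; a·d/n = 209·171/579 = 61.7254; b·c/n = 100·99/579 = 17.0984
Stratum 3 (Site C): n = 292; a·d/n = 44·123/292 = 18.5342; b·c/n = 100·25/292 = 8.5616
OR_MH = (40.2762 + 61.7254 + 18.5342) / (5.7684 + 17.0984 + 8.5616) = 120.5358 / 31.4285 = 3.83524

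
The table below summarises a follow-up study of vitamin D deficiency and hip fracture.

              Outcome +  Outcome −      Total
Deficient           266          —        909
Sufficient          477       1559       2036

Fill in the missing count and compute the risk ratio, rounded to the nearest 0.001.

The missing cell is in the exposed row: 909 − 266 = 643.
So a = 266, b = 643, c = 477, d = 1559.
RR = [a/(a+b)] / [c/(c+d)] = (266/909) / (477/2036) = 0.29263/0.23428 = 1.24904

1.249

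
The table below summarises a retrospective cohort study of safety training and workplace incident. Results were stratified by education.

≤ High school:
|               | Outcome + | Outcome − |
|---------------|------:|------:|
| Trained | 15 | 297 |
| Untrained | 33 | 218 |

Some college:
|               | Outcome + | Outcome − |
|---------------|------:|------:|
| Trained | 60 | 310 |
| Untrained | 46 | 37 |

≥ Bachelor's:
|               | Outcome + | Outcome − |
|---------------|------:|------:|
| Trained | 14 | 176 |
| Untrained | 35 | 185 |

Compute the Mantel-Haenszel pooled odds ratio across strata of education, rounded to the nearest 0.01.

0.27

OR_MH = Σ(aᵢdᵢ/nᵢ) / Σ(bᵢcᵢ/nᵢ), where nᵢ is the stratum total.
Stratum 1 (≤ High school): n = 563; a·d/n = 15·218/563 = 5.8082; b·c/n = 297·33/563 = 17.4085
Stratum 2 (Some college): n = 453; a·d/n = 60·37/453 = 4.9007; b·c/n = 310·46/453 = 31.4790
Stratum 3 (≥ Bachelor's): n = 410; a·d/n = 14·185/410 = 6.3171; b·c/n = 176·35/410 = 15.0244
OR_MH = (5.8082 + 4.9007 + 6.3171) / (17.4085 + 31.4790 + 15.0244) = 17.0259 / 63.9119 = 0.26640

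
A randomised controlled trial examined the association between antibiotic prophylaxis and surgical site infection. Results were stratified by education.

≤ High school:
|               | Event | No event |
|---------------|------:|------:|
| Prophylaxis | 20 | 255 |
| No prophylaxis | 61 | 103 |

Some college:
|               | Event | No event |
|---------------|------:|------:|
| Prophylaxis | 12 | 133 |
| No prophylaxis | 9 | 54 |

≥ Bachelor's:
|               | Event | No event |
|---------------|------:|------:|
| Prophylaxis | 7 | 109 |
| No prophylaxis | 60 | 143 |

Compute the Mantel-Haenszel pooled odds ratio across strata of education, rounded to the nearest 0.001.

OR_MH = Σ(aᵢdᵢ/nᵢ) / Σ(bᵢcᵢ/nᵢ), where nᵢ is the stratum total.
Stratum 1 (≤ High school): n = 439; a·d/n = 20·103/439 = 4.6925; b·c/n = 255·61/439 = 35.4328
Stratum 2 (Some college): n = 208; a·d/n = 12·54/208 = 3.1154; b·c/n = 133·9/208 = 5.7548
Stratum 3 (≥ Bachelor's): n = 319; a·d/n = 7·143/319 = 3.1379; b·c/n = 109·60/319 = 20.5016
OR_MH = (4.6925 + 3.1154 + 3.1379) / (35.4328 + 5.7548 + 20.5016) = 10.9458 / 61.6892 = 0.17743

0.177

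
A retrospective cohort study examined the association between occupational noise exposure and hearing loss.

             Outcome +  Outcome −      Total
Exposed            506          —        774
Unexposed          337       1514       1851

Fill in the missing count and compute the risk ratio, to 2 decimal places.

3.59

The missing cell is in the exposed row: 774 − 506 = 268.
So a = 506, b = 268, c = 337, d = 1514.
RR = [a/(a+b)] / [c/(c+d)] = (506/774) / (337/1851) = 0.65375/0.18206 = 3.59076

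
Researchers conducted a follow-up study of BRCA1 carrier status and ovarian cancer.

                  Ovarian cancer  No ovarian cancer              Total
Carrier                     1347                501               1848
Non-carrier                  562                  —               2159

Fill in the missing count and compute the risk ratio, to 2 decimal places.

The missing cell is in the unexposed row: 2159 − 562 = 1597.
So a = 1347, b = 501, c = 562, d = 1597.
RR = [a/(a+b)] / [c/(c+d)] = (1347/1848) / (562/2159) = 0.72890/0.26031 = 2.80015

2.80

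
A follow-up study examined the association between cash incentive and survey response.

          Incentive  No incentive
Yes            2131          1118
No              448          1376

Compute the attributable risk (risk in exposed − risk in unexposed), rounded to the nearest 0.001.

Reading the table with exposure as columns: a = 2131 (Incentive, case), b = 448 (Incentive, non-case), c = 1118 (No incentive, case), d = 1376.
Risk in exposed = 2131/2579 = 0.826289; risk in unexposed = 1118/2494 = 0.448276.
Risk difference = 0.826289 − 0.448276 = 0.378013

0.378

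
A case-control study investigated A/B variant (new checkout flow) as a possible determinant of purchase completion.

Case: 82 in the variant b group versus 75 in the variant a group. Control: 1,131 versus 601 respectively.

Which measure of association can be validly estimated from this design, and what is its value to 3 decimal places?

From the description: a = 82, b = 1131, c = 75, d = 601.
This is a case-control study: participants were sampled on outcome status, so risks in the source population cannot be estimated directly — relative risk is not valid here. The odds ratio is the appropriate measure.
OR = (a·d)/(b·c) = (82 × 601) / (1131 × 75) = 49282 / 84825 = 0.58098

0.581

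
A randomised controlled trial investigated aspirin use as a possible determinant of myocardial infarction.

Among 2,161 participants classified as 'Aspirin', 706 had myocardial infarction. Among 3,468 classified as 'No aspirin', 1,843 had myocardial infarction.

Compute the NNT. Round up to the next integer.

Risk in treated group = 706/2161 = 0.32670; risk in control = 1843/3468 = 0.53143.
Absolute risk reduction = 0.53143 − 0.32670 = 0.20473
NNT = 1 / ARR = 1 / 0.20473 = 4.884 → round up → 5

5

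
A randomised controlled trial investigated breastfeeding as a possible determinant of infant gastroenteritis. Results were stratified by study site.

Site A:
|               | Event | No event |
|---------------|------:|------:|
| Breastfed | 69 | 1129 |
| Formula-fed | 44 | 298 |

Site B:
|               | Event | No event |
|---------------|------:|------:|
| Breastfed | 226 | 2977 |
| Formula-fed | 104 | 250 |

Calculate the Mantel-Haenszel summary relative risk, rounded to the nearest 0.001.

RR_MH = Σ(aᵢ·n₀ᵢ/nᵢ) / Σ(cᵢ·n₁ᵢ/nᵢ), with n₁ᵢ = aᵢ+bᵢ (exposed), n₀ᵢ = cᵢ+dᵢ (unexposed), nᵢ = n₁ᵢ+n₀ᵢ.
Stratum 1 (Site A): n₁ = 1198, n₀ = 342, n = 1540; a·n₀/n = 69·342/1540 = 15.3234; c·n₁/n = 44·1198/1540 = 34.2286
Stratum 2 (Site B): n₁ = 3203, n₀ = 354, n = 3557; a·n₀/n = 226·354/3557 = 22.4920; c·n₁/n = 104·3203/3557 = 93.6497
RR_MH = (15.3234 + 22.4920) / (34.2286 + 93.6497) = 37.8154 / 127.8783 = 0.29571

0.296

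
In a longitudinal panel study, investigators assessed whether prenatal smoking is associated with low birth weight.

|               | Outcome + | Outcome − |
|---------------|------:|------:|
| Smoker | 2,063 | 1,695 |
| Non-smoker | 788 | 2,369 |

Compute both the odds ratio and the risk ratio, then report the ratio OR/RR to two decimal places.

1.66

Cells: a = 2063, b = 1695, c = 788, d = 2369.
OR = (2063·2369)/(1695·788) = 4887247/1335660 = 3.65905
Risk in exposed = 2063/3758 = 0.54896; risk in unexposed = 788/3157 = 0.24960; RR = 2.19933
OR/RR = 3.65905 / 2.19933 = 1.66371
The outcome is not rare, so the OR lies further from 1 than the RR.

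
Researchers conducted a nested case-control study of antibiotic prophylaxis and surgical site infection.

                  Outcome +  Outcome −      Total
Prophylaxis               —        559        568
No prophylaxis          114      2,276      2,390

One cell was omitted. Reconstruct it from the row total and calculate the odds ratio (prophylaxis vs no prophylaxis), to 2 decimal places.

0.32

The missing cell is in the exposed row: 568 − 559 = 9.
So a = 9, b = 559, c = 114, d = 2276.
OR = (a·d)/(b·c) = (9 × 2276) / (559 × 114) = 20484 / 63726 = 0.32144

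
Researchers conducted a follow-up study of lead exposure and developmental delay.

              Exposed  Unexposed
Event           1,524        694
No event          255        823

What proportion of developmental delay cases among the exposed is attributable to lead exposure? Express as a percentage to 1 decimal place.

46.6

Reading the table with exposure as columns: a = 1524 (Exposed, case), b = 255 (Exposed, non-case), c = 694 (Unexposed, case), d = 823.
Risk in exposed = 1524/1779 = 0.85666; risk in unexposed = 694/1517 = 0.45748.
RR = 0.85666/0.45748 = 1.87256
AR% = (RR − 1)/RR × 100 = (1.87256 − 1)/1.87256 × 100 = 46.5971%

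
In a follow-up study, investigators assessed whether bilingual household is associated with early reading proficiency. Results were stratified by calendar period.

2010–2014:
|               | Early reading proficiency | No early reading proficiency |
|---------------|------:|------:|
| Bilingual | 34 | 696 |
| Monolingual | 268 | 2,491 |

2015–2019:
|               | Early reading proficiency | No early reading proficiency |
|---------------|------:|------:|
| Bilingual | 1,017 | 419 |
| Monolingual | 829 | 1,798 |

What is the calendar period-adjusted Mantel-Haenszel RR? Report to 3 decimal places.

RR_MH = Σ(aᵢ·n₀ᵢ/nᵢ) / Σ(cᵢ·n₁ᵢ/nᵢ), with n₁ᵢ = aᵢ+bᵢ (exposed), n₀ᵢ = cᵢ+dᵢ (unexposed), nᵢ = n₁ᵢ+n₀ᵢ.
Stratum 1 (2010–2014): n₁ = 730, n₀ = 2759, n = 3489; a·n₀/n = 34·2759/3489 = 26.8862; c·n₁/n = 268·730/3489 = 56.0734
Stratum 2 (2015–2019): n₁ = 1436, n₀ = 2627, n = 4063; a·n₀/n = 1017·2627/4063 = 657.5582; c·n₁/n = 829·1436/4063 = 292.9963
RR_MH = (26.8862 + 657.5582) / (56.0734 + 292.9963) = 684.4444 / 349.0697 = 1.96077

1.961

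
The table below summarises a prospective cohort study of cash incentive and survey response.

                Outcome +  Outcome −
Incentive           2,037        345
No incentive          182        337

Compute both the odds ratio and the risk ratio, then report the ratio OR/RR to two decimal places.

Cells: a = 2037, b = 345, c = 182, d = 337.
OR = (2037·337)/(345·182) = 686469/62790 = 10.93278
Risk in exposed = 2037/2382 = 0.85516; risk in unexposed = 182/519 = 0.35067; RR = 2.43863
OR/RR = 10.93278 / 2.43863 = 4.48317
The outcome is not rare, so the OR lies further from 1 than the RR.

4.48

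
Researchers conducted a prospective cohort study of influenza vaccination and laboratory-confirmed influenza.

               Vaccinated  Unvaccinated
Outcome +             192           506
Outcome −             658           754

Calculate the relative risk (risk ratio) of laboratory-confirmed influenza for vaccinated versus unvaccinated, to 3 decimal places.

Reading the table with exposure as columns: a = 192 (Vaccinated, case), b = 658 (Vaccinated, non-case), c = 506 (Unvaccinated, case), d = 754.
Risk in exposed = 192/850 = 0.22588; risk in unexposed = 506/1260 = 0.40159.
RR = 0.22588 / 0.40159 = 0.56247
The risk is 44% lower among the exposed than among the unexposed.

0.562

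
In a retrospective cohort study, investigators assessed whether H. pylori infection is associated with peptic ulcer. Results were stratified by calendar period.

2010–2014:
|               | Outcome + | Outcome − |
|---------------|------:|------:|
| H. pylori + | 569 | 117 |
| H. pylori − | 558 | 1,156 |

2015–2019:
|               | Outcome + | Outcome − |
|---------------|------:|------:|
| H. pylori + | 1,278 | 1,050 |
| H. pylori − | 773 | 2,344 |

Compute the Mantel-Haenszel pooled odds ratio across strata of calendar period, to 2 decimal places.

OR_MH = Σ(aᵢdᵢ/nᵢ) / Σ(bᵢcᵢ/nᵢ), where nᵢ is the stratum total.
Stratum 1 (2010–2014): n = 2400; a·d/n = 569·1156/2400 = 274.0683; b·c/n = 117·558/2400 = 27.2025
Stratum 2 (2015–2019): n = 5445; a·d/n = 1278·2344/5445 = 550.1620; b·c/n = 1050·773/5445 = 149.0634
OR_MH = (274.0683 + 550.1620) / (27.2025 + 149.0634) = 824.2303 / 176.2659 = 4.67606

4.68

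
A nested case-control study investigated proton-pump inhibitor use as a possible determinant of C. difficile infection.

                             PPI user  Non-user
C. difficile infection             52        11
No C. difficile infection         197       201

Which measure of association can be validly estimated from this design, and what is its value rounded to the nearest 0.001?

4.823

Reading the table with exposure as columns: a = 52 (PPI user, case), b = 197 (PPI user, non-case), c = 11 (Non-user, case), d = 201.
This is a nested case-control study: participants were sampled on outcome status, so risks in the source population cannot be estimated directly — relative risk is not valid here. The odds ratio is the appropriate measure.
OR = (a·d)/(b·c) = (52 × 201) / (197 × 11) = 10452 / 2167 = 4.82326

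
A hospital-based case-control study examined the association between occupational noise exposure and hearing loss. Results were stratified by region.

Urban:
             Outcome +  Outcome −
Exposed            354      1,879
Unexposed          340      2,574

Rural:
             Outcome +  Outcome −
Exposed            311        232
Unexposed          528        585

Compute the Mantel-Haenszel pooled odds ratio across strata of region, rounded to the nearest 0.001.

1.448

OR_MH = Σ(aᵢdᵢ/nᵢ) / Σ(bᵢcᵢ/nᵢ), where nᵢ is the stratum total.
Stratum 1 (Urban): n = 5147; a·d/n = 354·2574/5147 = 177.0344; b·c/n = 1879·340/5147 = 124.1228
Stratum 2 (Rural): n = 1656; a·d/n = 311·585/1656 = 109.8641; b·c/n = 232·528/1656 = 73.9710
OR_MH = (177.0344 + 109.8641) / (124.1228 + 73.9710) = 286.8985 / 198.0938 = 1.44830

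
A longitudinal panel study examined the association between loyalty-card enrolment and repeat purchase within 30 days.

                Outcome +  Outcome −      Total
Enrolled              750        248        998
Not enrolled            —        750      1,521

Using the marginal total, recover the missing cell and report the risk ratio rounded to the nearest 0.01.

1.48

The missing cell is in the unexposed row: 1521 − 750 = 771.
So a = 750, b = 248, c = 771, d = 750.
RR = [a/(a+b)] / [c/(c+d)] = (750/998) / (771/1521) = 0.75150/0.50690 = 1.48254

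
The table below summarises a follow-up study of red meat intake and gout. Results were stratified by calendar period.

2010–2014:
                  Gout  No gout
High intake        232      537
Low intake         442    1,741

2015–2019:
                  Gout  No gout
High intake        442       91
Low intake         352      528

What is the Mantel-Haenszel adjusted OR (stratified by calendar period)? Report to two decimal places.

OR_MH = Σ(aᵢdᵢ/nᵢ) / Σ(bᵢcᵢ/nᵢ), where nᵢ is the stratum total.
Stratum 1 (2010–2014): n = 2952; a·d/n = 232·1741/2952 = 136.8266; b·c/n = 537·442/2952 = 80.4045
Stratum 2 (2015–2019): n = 1413; a·d/n = 442·528/1413 = 165.1635; b·c/n = 91·352/1413 = 22.6695
OR_MH = (136.8266 + 165.1635) / (80.4045 + 22.6695) = 301.9900 / 103.0740 = 2.92984

2.93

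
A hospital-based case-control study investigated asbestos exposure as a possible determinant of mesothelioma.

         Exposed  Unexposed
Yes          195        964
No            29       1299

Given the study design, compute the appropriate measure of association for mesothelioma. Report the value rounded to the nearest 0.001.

9.061

Reading the table with exposure as columns: a = 195 (Exposed, case), b = 29 (Exposed, non-case), c = 964 (Unexposed, case), d = 1299.
This is a hospital-based case-control study: participants were sampled on outcome status, so risks in the source population cannot be estimated directly — relative risk is not valid here. The odds ratio is the appropriate measure.
OR = (a·d)/(b·c) = (195 × 1299) / (29 × 964) = 253305 / 27956 = 9.06085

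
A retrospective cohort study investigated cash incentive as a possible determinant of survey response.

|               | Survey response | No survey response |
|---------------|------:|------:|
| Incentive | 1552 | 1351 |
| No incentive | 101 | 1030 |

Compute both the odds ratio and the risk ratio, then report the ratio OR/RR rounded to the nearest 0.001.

Cells: a = 1552, b = 1351, c = 101, d = 1030.
OR = (1552·1030)/(1351·101) = 1598560/136451 = 11.71527
Risk in exposed = 1552/2903 = 0.53462; risk in unexposed = 101/1131 = 0.08930; RR = 5.98668
OR/RR = 11.71527 / 5.98668 = 1.95689
The outcome is not rare, so the OR lies further from 1 than the RR.

1.957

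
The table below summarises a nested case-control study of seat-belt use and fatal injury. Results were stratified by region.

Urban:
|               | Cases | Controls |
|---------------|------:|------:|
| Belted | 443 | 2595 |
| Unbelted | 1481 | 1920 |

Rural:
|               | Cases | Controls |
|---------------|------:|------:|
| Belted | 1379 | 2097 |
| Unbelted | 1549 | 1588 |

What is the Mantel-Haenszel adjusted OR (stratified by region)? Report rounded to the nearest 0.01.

0.43

OR_MH = Σ(aᵢdᵢ/nᵢ) / Σ(bᵢcᵢ/nᵢ), where nᵢ is the stratum total.
Stratum 1 (Urban): n = 6439; a·d/n = 443·1920/6439 = 132.0950; b·c/n = 2595·1481/6439 = 596.8621
Stratum 2 (Rural): n = 6613; a·d/n = 1379·1588/6613 = 331.1435; b·c/n = 2097·1549/6613 = 491.1920
OR_MH = (132.0950 + 331.1435) / (596.8621 + 491.1920) = 463.2386 / 1088.0541 = 0.42575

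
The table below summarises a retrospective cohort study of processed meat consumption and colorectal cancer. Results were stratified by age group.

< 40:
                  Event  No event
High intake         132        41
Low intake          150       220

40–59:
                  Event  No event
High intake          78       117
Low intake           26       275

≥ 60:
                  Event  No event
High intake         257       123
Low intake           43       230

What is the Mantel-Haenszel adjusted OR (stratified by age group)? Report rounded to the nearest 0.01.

OR_MH = Σ(aᵢdᵢ/nᵢ) / Σ(bᵢcᵢ/nᵢ), where nᵢ is the stratum total.
Stratum 1 (< 40): n = 543; a·d/n = 132·220/543 = 53.4807; b·c/n = 41·150/543 = 11.3260
Stratum 2 (40–59): n = 496; a·d/n = 78·275/496 = 43.2460; b·c/n = 117·26/496 = 6.1331
Stratum 3 (≥ 60): n = 653; a·d/n = 257·230/653 = 90.5207; b·c/n = 123·43/653 = 8.0995
OR_MH = (53.4807 + 43.2460 + 90.5207) / (11.3260 + 6.1331 + 8.0995) = 187.2473 / 25.5586 = 7.32620

7.33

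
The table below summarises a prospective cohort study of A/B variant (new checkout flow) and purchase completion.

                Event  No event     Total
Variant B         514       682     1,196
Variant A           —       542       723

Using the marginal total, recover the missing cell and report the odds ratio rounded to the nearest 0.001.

The missing cell is in the unexposed row: 723 − 542 = 181.
So a = 514, b = 682, c = 181, d = 542.
OR = (a·d)/(b·c) = (514 × 542) / (682 × 181) = 278588 / 123442 = 2.25683

2.257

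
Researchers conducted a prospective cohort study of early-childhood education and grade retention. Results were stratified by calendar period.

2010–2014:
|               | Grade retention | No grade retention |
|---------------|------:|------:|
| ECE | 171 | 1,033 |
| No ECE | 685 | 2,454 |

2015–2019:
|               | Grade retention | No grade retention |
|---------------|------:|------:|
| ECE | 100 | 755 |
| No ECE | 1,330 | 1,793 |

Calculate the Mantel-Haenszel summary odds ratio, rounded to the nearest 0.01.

0.34

OR_MH = Σ(aᵢdᵢ/nᵢ) / Σ(bᵢcᵢ/nᵢ), where nᵢ is the stratum total.
Stratum 1 (2010–2014): n = 4343; a·d/n = 171·2454/4343 = 96.6231; b·c/n = 1033·685/4343 = 162.9300
Stratum 2 (2015–2019): n = 3978; a·d/n = 100·1793/3978 = 45.0729; b·c/n = 755·1330/3978 = 252.4258
OR_MH = (96.6231 + 45.0729) / (162.9300 + 252.4258) = 141.6960 / 415.3558 = 0.34114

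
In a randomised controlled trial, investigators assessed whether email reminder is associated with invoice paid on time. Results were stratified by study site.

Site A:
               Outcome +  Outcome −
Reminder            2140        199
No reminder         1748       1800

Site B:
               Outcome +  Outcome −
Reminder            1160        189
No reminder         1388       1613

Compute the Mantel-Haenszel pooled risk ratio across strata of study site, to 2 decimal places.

RR_MH = Σ(aᵢ·n₀ᵢ/nᵢ) / Σ(cᵢ·n₁ᵢ/nᵢ), with n₁ᵢ = aᵢ+bᵢ (exposed), n₀ᵢ = cᵢ+dᵢ (unexposed), nᵢ = n₁ᵢ+n₀ᵢ.
Stratum 1 (Site A): n₁ = 2339, n₀ = 3548, n = 5887; a·n₀/n = 2140·3548/5887 = 1289.7435; c·n₁/n = 1748·2339/5887 = 694.5086
Stratum 2 (Site B): n₁ = 1349, n₀ = 3001, n = 4350; a·n₀/n = 1160·3001/4350 = 800.2667; c·n₁/n = 1388·1349/4350 = 430.4395
RR_MH = (1289.7435 + 800.2667) / (694.5086 + 430.4395) = 2090.0102 / 1124.9481 = 1.85787

1.86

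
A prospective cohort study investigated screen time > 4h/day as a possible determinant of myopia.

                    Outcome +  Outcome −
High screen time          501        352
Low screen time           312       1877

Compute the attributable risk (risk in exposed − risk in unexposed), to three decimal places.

Cells: a = 501, b = 352, c = 312, d = 1877.
Risk in exposed = 501/853 = 0.587339; risk in unexposed = 312/2189 = 0.142531.
Risk difference = 0.587339 − 0.142531 = 0.444808

0.445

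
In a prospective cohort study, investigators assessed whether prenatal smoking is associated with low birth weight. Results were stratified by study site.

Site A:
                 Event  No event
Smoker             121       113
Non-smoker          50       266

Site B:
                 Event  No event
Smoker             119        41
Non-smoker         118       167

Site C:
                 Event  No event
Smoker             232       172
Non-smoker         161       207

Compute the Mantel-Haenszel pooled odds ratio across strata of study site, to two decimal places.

2.90

OR_MH = Σ(aᵢdᵢ/nᵢ) / Σ(bᵢcᵢ/nᵢ), where nᵢ is the stratum total.
Stratum 1 (Site A): n = 550; a·d/n = 121·266/550 = 58.5200; b·c/n = 113·50/550 = 10.2727
Stratum 2 (Site B): n = 445; a·d/n = 119·167/445 = 44.6584; b·c/n = 41·118/445 = 10.8719
Stratum 3 (Site C): n = 772; a·d/n = 232·207/772 = 62.2073; b·c/n = 172·161/772 = 35.8705
OR_MH = (58.5200 + 44.6584 + 62.2073) / (10.2727 + 10.8719 + 35.8705) = 165.3857 / 57.0151 = 2.90073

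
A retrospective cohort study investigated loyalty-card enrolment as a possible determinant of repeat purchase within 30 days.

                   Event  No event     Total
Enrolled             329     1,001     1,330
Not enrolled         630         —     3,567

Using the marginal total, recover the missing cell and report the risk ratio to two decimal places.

1.40

The missing cell is in the unexposed row: 3567 − 630 = 2937.
So a = 329, b = 1001, c = 630, d = 2937.
RR = [a/(a+b)] / [c/(c+d)] = (329/1330) / (630/3567) = 0.24737/0.17662 = 1.40058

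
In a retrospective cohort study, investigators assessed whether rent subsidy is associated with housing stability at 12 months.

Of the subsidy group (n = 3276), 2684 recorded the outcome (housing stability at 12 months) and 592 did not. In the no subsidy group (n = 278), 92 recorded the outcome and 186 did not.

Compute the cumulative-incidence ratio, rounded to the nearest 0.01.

2.48

From the description: a = 2684, b = 592, c = 92, d = 186.
Risk in exposed = 2684/3276 = 0.81929; risk in unexposed = 92/278 = 0.33094.
RR = 0.81929 / 0.33094 = 2.47569
The risk among the exposed is 2.48 times that among the unexposed.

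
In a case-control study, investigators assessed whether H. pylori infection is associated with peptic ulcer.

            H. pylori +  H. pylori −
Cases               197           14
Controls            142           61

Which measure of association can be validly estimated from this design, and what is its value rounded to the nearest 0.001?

6.045

Reading the table with exposure as columns: a = 197 (H. pylori +, case), b = 142 (H. pylori +, non-case), c = 14 (H. pylori −, case), d = 61.
This is a case-control study: participants were sampled on outcome status, so risks in the source population cannot be estimated directly — relative risk is not valid here. The odds ratio is the appropriate measure.
OR = (a·d)/(b·c) = (197 × 61) / (142 × 14) = 12017 / 1988 = 6.04477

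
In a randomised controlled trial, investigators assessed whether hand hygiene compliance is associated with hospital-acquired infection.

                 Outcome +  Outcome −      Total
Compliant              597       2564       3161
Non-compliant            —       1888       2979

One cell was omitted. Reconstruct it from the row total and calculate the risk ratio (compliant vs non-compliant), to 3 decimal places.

The missing cell is in the unexposed row: 2979 − 1888 = 1091.
So a = 597, b = 2564, c = 1091, d = 1888.
RR = [a/(a+b)] / [c/(c+d)] = (597/3161) / (1091/2979) = 0.18886/0.36623 = 0.51570

0.516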